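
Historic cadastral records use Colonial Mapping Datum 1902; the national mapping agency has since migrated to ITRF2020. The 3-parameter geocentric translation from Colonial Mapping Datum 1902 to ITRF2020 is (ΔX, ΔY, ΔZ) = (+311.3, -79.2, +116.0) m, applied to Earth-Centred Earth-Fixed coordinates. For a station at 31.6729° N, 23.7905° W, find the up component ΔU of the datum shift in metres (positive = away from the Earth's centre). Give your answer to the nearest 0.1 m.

At φ = 31.6729°, λ = -23.7905°: sin φ = 0.525069, cos φ = 0.851060, sin λ = -0.403394, cos λ = 0.915027.
ΔU = cos φ cos λ·ΔX + cos φ sin λ·ΔY + sin φ·ΔZ = (0.851060)(0.915027)(311.3) + (0.851060)(-0.403394)(-79.2) + (0.525069)(116.0) = 330.52 m.

ΔU = 330.5 m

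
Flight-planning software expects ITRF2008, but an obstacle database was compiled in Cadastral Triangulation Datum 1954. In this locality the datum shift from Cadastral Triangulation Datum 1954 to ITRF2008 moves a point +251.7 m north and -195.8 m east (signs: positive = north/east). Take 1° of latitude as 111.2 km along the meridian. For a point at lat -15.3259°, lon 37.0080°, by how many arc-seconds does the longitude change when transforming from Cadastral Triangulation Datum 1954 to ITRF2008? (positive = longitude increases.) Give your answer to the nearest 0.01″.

At latitude -15.3259°, cos φ = 0.964438.
1° of longitude at this latitude = 111.2 × cos φ = 107.25 km, so Δλ = -195.8 / 107245.5 = -0.0018257° = -6.573″.

Δλ = -6.57″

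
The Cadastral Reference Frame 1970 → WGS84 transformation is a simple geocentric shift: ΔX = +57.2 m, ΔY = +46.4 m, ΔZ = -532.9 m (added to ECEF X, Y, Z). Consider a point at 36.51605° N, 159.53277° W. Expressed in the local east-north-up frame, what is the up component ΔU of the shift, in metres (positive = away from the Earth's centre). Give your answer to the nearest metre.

At φ = 36.51605°, λ = -159.53277°: sin φ = 0.595048, cos φ = 0.803690, sin λ = -0.349672, cos λ = -0.936872.
ΔU = cos φ cos λ·ΔX + cos φ sin λ·ΔY + sin φ·ΔZ = (0.803690)(-0.936872)(57.2) + (0.803690)(-0.349672)(46.4) + (0.595048)(-532.9) = -373.21 m.

ΔU = -373 m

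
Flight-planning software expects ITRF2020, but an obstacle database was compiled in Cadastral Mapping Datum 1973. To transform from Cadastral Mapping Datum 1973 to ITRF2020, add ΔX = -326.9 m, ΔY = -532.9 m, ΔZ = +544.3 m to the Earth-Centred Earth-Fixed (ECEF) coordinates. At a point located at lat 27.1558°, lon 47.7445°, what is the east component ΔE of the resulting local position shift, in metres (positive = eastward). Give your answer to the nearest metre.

At φ = 27.1558°, λ = 47.7445°: sin φ = 0.456412, cos φ = 0.889769, sin λ = 0.740154, cos λ = 0.672438.
ΔE = −sin λ·ΔX + cos λ·ΔY = −(0.740154)·(-326.9) + (0.672438)·(-532.9) = -116.39 m.

ΔE = -116 m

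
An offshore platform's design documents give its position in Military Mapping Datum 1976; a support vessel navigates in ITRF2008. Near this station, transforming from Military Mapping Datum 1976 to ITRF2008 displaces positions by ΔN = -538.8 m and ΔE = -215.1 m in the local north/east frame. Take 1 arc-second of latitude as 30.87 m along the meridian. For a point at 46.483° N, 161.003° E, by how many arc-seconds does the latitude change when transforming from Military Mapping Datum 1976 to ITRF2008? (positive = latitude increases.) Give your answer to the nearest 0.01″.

1″ of latitude = 30.87 m, so Δφ = -538.8 / 30.87 = -17.454″.

Δφ = -17.45″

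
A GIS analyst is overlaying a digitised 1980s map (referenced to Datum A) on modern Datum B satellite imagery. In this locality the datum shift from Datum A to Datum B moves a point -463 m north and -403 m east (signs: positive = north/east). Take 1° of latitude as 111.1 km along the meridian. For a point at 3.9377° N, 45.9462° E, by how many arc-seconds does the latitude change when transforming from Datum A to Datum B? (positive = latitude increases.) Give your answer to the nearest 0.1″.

1° of latitude = 111.1 km, so Δφ = -463.0 / 111100 = -0.0041674° = -15.003″.

Δφ = -15.0″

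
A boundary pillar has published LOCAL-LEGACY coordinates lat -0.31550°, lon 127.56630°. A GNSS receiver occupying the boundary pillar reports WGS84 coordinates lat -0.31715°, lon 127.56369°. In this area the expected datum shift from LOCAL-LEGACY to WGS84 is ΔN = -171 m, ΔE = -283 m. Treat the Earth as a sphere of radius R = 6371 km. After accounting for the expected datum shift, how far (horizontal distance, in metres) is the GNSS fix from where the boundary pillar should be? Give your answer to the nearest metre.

14 m

Observed coordinate differences: Δφ = -0.00165°, Δλ = -0.00261°.
Converting to metres (1° lat = 111195 m, cos φ = 0.999985): observed ΔN = -183.5 m, observed ΔE = -290.2 m.
Subtracting the expected shift leaves a residual of -183.5 − (-171) = -12.5 m north and -290.2 − (-283) = -7.2 m east.
Residual distance = √((-12.5)² + (-7.2)²) = 14.4 m.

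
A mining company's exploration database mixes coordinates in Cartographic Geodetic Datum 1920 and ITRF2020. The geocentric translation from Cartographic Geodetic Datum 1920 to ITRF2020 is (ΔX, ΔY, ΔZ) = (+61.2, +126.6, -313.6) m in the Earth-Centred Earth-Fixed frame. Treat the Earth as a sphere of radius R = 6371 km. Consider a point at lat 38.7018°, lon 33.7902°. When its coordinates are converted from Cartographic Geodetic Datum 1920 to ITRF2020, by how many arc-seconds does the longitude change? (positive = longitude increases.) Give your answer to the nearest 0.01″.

Δλ = 2.95″

sin φ = 0.625267, cos φ = 0.780411, sin λ = 0.556153, cos λ = 0.831080.
East component: ΔE = −sin λ·ΔX + cos λ·ΔY = −(0.556153)(61.2) + (0.831080)(126.6) = 71.18 m.
1° of latitude spans πR/180 = 111195 m; at latitude φ, 1° of longitude spans that × cos φ = 86777.7 m, so Δλ = 71.18 / 86777.7 × 3600 = 2.953″.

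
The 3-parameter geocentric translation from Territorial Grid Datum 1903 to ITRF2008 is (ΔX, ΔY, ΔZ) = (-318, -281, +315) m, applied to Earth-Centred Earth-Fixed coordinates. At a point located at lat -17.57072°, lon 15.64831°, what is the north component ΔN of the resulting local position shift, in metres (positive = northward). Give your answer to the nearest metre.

At φ = -17.57072°, λ = 15.64831°: sin φ = -0.301883, cos φ = 0.953345, sin λ = 0.269732, cos λ = 0.962935.
ΔN = −sin φ cos λ·ΔX − sin φ sin λ·ΔY + cos φ·ΔZ = −(-0.301883)(0.962935)(-318) − (-0.301883)(0.269732)(-281) + (0.953345)(315) = 184.98 m.

ΔN = 185 m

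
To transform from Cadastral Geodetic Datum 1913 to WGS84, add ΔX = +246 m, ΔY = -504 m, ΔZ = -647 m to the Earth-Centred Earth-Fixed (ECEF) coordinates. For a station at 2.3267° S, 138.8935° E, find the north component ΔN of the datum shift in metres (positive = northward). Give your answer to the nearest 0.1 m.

ΔN = -667.4 m

At φ = -2.3267°, λ = 138.8935°: sin φ = -0.040597, cos φ = 0.999176, sin λ = 0.657461, cos λ = -0.753489.
ΔN = −sin φ cos λ·ΔX − sin φ sin λ·ΔY + cos φ·ΔZ = −(-0.040597)(-0.753489)(246) − (-0.040597)(0.657461)(-504) + (0.999176)(-647) = -667.44 m.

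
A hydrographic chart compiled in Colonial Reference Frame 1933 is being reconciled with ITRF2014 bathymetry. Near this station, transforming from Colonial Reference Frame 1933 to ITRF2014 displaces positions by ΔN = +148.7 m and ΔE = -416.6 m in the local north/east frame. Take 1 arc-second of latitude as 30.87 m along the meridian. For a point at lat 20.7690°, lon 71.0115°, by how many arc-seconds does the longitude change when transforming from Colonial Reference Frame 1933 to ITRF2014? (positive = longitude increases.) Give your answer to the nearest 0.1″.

Δλ = -14.4″

At latitude 20.7690°, cos φ = 0.935018.
1″ of longitude at this latitude = 30.87 × cos φ = 28.8640 m, so Δλ = -416.6 / 28.8640 = -14.433″.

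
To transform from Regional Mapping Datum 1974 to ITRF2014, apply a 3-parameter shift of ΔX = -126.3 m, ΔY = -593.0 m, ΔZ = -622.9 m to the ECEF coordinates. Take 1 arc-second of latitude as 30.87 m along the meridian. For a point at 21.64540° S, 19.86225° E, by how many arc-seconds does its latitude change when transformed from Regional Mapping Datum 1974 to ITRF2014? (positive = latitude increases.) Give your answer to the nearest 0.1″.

sin φ = -0.368861, cos φ = 0.929484, sin λ = 0.339760, cos λ = 0.940512.
North component: ΔN = −sin φ cos λ·ΔX − sin φ sin λ·ΔY + cos φ·ΔZ = −(-0.368861)(0.940512)(-126.3) − (-0.368861)(0.339760)(-593.0) + (0.929484)(-622.9) = -697.11 m.
1° of latitude spans 3600 × 30.87 = 111132 m, so Δφ = -697.11 / 111132 × 3600 = -22.582″.

Δφ = -22.6″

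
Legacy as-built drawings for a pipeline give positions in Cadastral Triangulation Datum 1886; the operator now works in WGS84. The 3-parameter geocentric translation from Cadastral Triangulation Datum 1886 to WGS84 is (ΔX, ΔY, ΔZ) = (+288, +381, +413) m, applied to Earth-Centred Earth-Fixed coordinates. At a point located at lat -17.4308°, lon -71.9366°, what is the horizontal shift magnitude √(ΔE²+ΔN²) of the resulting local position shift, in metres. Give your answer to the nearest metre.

The local east axis at (φ, λ) is (−sin λ, cos λ, 0), so ΔE = −sin(-71.9366°)·288 + cos(-71.9366°)·381 = 391.94 m.
The local north axis is (−sin φ cos λ, −sin φ sin λ, cos φ), giving ΔN = 26.750 − 108.505 + 394.035 = 312.28 m.
Horizontal magnitude = √(ΔE² + ΔN²) = √(391.94² + 312.28²) = 501.14 m.

501 m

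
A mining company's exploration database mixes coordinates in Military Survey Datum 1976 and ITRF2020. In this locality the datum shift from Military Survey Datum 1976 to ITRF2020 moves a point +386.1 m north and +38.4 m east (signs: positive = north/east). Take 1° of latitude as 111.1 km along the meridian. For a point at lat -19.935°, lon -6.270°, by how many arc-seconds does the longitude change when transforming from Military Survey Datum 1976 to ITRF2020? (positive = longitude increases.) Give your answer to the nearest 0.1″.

Δλ = 1.3″

At latitude -19.935°, cos φ = 0.940080.
1° of longitude at this latitude = 111.1 × cos φ = 104.44 km, so Δλ = 38.4 / 104442.9 = 0.0003677° = 1.324″.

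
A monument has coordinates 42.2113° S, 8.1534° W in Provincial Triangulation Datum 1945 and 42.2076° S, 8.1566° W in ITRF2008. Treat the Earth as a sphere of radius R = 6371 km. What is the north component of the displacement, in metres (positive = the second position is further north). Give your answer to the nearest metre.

ΔN = 411 m

Δφ = -42.2076° − -42.2113° = +0.0037°; Δλ = -8.1566° − -8.1534° = -0.0032°.
1° along a meridian = πR/180 = 111195 m.
ΔN = Δφ × 111195 = 411.4 m; ΔE = Δλ × 111195 × cos(-42.2113°) = -0.0032 × 111195 × 0.740672 = -263.5 m.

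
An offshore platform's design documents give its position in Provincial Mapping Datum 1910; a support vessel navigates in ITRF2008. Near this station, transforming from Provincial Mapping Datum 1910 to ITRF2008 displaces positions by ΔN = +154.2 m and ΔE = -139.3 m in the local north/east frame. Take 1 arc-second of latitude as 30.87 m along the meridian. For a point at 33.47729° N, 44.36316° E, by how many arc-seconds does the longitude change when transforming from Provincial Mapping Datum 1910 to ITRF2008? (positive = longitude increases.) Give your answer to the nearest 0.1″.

At latitude 33.47729°, cos φ = 0.834105.
1″ of longitude at this latitude = 30.87 × cos φ = 25.7488 m, so Δλ = -139.3 / 25.7488 = -5.410″.

Δλ = -5.4″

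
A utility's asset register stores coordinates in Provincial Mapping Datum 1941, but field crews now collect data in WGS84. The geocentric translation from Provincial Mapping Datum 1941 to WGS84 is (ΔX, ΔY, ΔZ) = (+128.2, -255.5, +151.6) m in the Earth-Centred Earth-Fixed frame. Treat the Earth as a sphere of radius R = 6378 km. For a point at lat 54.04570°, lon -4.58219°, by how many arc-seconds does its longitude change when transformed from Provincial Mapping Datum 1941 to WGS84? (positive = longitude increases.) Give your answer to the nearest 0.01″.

sin φ = 0.809486, cos φ = 0.587140, sin λ = -0.079889, cos λ = 0.996804.
East component: ΔE = −sin λ·ΔX + cos λ·ΔY = −(-0.079889)(128.2) + (0.996804)(-255.5) = -244.44 m.
1° of latitude spans πR/180 = 111317 m; at latitude φ, 1° of longitude spans that × cos φ = 65358.7 m, so Δλ = -244.44 / 65358.7 × 3600 = -13.464″.

Δλ = -13.46″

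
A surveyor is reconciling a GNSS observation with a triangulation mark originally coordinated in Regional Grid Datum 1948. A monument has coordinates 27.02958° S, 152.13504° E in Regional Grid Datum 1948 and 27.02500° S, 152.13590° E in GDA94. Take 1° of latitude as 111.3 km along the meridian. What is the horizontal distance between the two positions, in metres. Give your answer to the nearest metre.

Δφ = -27.02500° − -27.02958° = +0.00458°; Δλ = 152.13590° − 152.13504° = +0.00086°.
ΔN = Δφ × 111300 = 509.8 m; ΔE = Δλ × 111300 × cos(-27.02958°) = +0.00086 × 111300 × 0.890772 = 85.3 m.
Distance = √(ΔE² + ΔN²) = √(85.3² + 509.8²) = 516.8 m.

517 m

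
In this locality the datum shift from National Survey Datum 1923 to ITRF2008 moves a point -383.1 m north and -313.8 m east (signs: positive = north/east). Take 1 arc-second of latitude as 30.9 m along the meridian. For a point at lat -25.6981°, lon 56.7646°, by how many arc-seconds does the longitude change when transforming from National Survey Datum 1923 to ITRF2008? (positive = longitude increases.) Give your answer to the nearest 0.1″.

At latitude -25.6981°, cos φ = 0.901091.
1″ of longitude at this latitude = 30.90 × cos φ = 27.8437 m, so Δλ = -313.8 / 27.8437 = -11.270″.

Δλ = -11.3″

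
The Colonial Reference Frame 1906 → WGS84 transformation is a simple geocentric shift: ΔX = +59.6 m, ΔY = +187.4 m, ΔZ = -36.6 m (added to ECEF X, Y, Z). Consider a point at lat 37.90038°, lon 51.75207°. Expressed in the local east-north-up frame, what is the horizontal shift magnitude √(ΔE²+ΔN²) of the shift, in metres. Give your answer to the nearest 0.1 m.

At φ = 37.90038°, λ = 51.75207°: sin φ = 0.614290, cos φ = 0.789080, sin λ = 0.785339, cos λ = 0.619066.
ΔE = −sin λ·ΔX + cos λ·ΔY = −(0.785339)·(59.6) + (0.619066)·(187.4) = 69.21 m.
ΔN = −sin φ cos λ·ΔX − sin φ sin λ·ΔY + cos φ·ΔZ = −(0.614290)(0.619066)(59.6) − (0.614290)(0.785339)(187.4) + (0.789080)(-36.6) = -141.95 m.
Horizontal magnitude = √(ΔE² + ΔN²) = √(69.21² + (-141.95)²) = 157.92 m.

157.9 m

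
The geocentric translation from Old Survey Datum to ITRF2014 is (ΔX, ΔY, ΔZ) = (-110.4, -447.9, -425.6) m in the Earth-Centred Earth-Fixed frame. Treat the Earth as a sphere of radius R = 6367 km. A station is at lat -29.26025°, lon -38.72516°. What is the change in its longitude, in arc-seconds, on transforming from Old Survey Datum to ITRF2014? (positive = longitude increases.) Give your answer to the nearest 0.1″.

Δλ = -15.5″

sin φ = -0.488777, cos φ = 0.872409, sin λ = -0.625585, cos λ = 0.780156.
East component: ΔE = −sin λ·ΔX + cos λ·ΔY = −(-0.625585)(-110.4) + (0.780156)(-447.9) = -418.50 m.
1° of latitude spans πR/180 = 111125 m; at latitude φ, 1° of longitude spans that × cos φ = 96946.5 m, so Δλ = -418.50 / 96946.5 × 3600 = -15.540″.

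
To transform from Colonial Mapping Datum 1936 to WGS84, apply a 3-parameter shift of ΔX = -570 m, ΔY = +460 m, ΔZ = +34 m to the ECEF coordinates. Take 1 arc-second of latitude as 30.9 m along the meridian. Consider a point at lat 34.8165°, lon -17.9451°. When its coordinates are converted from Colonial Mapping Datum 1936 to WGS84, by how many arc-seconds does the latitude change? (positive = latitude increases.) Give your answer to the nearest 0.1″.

Δφ = 13.5″

sin φ = 0.570950, cos φ = 0.820985, sin λ = -0.308106, cos λ = 0.951352.
North component: ΔN = −sin φ cos λ·ΔX − sin φ sin λ·ΔY + cos φ·ΔZ = −(0.570950)(0.951352)(-570) − (0.570950)(-0.308106)(460) + (0.820985)(34) = 418.44 m.
1° of latitude spans 3600 × 30.90 = 111240 m, so Δφ = 418.44 / 111240 × 3600 = 13.542″.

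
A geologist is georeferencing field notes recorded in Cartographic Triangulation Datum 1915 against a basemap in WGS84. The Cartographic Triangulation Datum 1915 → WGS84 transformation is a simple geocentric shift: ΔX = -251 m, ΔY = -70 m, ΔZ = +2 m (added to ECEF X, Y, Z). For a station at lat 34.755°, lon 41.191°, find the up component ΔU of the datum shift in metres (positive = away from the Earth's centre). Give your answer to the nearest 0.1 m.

ΔU = -191.9 m

At φ = 34.755°, λ = 41.191°: sin φ = 0.570068, cos φ = 0.821597, sin λ = 0.658571, cos λ = 0.752518.
ΔU = cos φ cos λ·ΔX + cos φ sin λ·ΔY + sin φ·ΔZ = (0.821597)(0.752518)(-251) + (0.821597)(0.658571)(-70) + (0.570068)(2) = -191.92 m.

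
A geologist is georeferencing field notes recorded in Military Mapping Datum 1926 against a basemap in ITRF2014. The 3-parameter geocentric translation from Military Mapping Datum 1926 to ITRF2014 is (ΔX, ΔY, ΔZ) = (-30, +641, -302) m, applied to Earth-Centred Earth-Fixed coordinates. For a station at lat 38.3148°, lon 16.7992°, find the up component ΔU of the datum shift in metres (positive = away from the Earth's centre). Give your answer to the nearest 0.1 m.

At φ = 38.3148°, λ = 16.7992°: sin φ = 0.619982, cos φ = 0.784616, sin λ = 0.289018, cos λ = 0.957324.
ΔU = cos φ cos λ·ΔX + cos φ sin λ·ΔY + sin φ·ΔZ = (0.784616)(0.957324)(-30) + (0.784616)(0.289018)(641) + (0.619982)(-302) = -64.41 m.

ΔU = -64.4 m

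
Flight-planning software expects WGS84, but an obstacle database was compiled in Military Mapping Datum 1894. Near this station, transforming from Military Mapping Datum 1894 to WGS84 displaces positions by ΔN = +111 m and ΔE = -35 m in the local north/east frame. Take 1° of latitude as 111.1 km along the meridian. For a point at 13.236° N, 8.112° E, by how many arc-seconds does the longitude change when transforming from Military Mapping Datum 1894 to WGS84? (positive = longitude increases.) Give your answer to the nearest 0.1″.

Δλ = -1.2″

At latitude 13.236°, cos φ = 0.973435.
1° of longitude at this latitude = 111.1 × cos φ = 108.15 km, so Δλ = -35.0 / 108148.7 = -0.0003236° = -1.165″.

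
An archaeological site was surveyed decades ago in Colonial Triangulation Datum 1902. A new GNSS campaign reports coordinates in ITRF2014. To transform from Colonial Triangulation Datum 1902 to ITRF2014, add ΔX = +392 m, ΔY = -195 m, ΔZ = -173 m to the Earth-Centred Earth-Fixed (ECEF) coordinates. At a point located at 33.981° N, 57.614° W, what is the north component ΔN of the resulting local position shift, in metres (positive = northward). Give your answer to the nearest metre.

At φ = 33.981°, λ = -57.614°: sin φ = 0.558918, cos φ = 0.829223, sin λ = -0.844459, cos λ = 0.535620.
ΔN = −sin φ cos λ·ΔX − sin φ sin λ·ΔY + cos φ·ΔZ = −(0.558918)(0.535620)(392) − (0.558918)(-0.844459)(-195) + (0.829223)(-173) = -352.84 m.

ΔN = -353 m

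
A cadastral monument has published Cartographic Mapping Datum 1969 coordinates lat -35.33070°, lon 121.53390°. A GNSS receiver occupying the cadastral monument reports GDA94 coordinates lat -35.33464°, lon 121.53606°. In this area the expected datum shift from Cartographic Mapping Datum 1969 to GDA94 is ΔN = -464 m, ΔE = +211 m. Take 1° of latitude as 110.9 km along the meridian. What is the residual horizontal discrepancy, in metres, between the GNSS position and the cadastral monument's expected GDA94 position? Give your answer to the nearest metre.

Observed coordinate differences: Δφ = -0.00394°, Δλ = +0.00216°.
Converting to metres (1° lat = 110900 m, cos φ = 0.815828): observed ΔN = -436.9 m, observed ΔE = 195.4 m.
Subtracting the expected shift leaves a residual of -436.9 − (-464) = 27.1 m north and 195.4 − (211) = -15.6 m east.
Residual distance = √(27.1² + (-15.6)²) = 31.2 m.

31 m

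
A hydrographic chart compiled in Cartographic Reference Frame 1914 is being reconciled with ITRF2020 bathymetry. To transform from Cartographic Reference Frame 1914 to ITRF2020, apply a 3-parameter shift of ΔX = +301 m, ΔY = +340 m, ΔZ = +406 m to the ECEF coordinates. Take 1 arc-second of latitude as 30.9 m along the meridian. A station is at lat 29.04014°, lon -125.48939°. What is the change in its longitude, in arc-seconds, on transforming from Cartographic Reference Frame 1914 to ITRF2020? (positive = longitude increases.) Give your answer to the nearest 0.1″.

sin φ = 0.485422, cos φ = 0.874280, sin λ = -0.814223, cos λ = -0.580552.
East component: ΔE = −sin λ·ΔX + cos λ·ΔY = −(-0.814223)(301) + (-0.580552)(340) = 47.69 m.
1° of latitude spans 3600 × 30.90 = 111240 m; at latitude φ, 1° of longitude spans that × cos φ = 97254.9 m, so Δλ = 47.69 / 97254.9 × 3600 = 1.765″.

Δλ = 1.8″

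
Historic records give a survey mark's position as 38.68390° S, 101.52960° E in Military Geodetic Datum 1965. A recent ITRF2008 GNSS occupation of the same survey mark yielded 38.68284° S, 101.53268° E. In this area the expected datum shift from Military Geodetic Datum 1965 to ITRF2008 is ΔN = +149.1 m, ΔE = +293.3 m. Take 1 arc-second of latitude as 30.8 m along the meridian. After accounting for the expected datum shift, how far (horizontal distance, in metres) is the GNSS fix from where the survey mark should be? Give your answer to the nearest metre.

41 m

Observed coordinate differences: Δφ = +0.00106°, Δλ = +0.00308°.
Converting to metres (1° lat = 110880 m, cos φ = 0.780606): observed ΔN = 117.5 m, observed ΔE = 266.6 m.
Subtracting the expected shift leaves a residual of 117.5 − (149.1) = -31.6 m north and 266.6 − (293.3) = -26.7 m east.
Residual distance = √((-31.6)² + (-26.7)²) = 41.4 m.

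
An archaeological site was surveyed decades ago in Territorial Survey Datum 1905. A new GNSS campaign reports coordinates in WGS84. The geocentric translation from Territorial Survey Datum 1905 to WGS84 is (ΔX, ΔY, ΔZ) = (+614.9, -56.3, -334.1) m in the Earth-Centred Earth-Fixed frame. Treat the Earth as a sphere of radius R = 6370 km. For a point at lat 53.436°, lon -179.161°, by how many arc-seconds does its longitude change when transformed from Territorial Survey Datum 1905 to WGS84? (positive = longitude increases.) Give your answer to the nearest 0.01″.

sin φ = 0.803192, cos φ = 0.595720, sin λ = -0.014643, cos λ = -0.999893.
East component: ΔE = −sin λ·ΔX + cos λ·ΔY = −(-0.014643)(614.9) + (-0.999893)(-56.3) = 65.30 m.
1° of latitude spans πR/180 = 111177 m; at latitude φ, 1° of longitude spans that × cos φ = 66230.7 m, so Δλ = 65.30 / 66230.7 × 3600 = 3.549″.

Δλ = 3.55″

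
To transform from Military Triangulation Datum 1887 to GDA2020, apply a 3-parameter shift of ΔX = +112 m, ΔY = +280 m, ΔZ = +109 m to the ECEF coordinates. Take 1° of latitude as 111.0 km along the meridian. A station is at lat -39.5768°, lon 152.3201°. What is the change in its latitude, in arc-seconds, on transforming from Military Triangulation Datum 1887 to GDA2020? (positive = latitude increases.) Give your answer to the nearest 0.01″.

sin φ = -0.637112, cos φ = 0.770771, sin λ = 0.464531, cos λ = -0.885557.
North component: ΔN = −sin φ cos λ·ΔX − sin φ sin λ·ΔY + cos φ·ΔZ = −(-0.637112)(-0.885557)(112) − (-0.637112)(0.464531)(280) + (0.770771)(109) = 103.69 m.
1° of latitude spans 111000 m, so Δφ = 103.69 / 111000 × 3600 = 3.363″.

Δφ = 3.36″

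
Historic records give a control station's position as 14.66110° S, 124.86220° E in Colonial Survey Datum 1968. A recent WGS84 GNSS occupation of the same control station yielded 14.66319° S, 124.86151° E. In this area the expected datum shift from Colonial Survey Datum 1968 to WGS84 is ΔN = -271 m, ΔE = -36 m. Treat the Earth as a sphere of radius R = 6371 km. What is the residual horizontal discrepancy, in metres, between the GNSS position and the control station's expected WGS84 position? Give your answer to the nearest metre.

54 m

Observed coordinate differences: Δφ = -0.00209°, Δλ = -0.00069°.
Converting to metres (1° lat = 111195 m, cos φ = 0.967440): observed ΔN = -232.4 m, observed ΔE = -74.2 m.
Subtracting the expected shift leaves a residual of -232.4 − (-271) = 38.6 m north and -74.2 − (-36) = -38.2 m east.
Residual distance = √(38.6² + (-38.2)²) = 54.3 m.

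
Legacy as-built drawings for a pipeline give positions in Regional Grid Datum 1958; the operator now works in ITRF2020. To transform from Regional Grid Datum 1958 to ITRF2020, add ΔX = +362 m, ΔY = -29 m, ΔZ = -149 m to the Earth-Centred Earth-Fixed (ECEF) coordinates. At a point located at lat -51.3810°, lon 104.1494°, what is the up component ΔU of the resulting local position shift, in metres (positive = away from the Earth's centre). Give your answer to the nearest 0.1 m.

At φ = -51.3810°, λ = 104.1494°: sin φ = -0.781314, cos φ = 0.624139, sin λ = 0.969662, cos λ = -0.244451.
ΔU = cos φ cos λ·ΔX + cos φ sin λ·ΔY + sin φ·ΔZ = (0.624139)(-0.244451)(362) + (0.624139)(0.969662)(-29) + (-0.781314)(-149) = 43.63 m.

ΔU = 43.6 m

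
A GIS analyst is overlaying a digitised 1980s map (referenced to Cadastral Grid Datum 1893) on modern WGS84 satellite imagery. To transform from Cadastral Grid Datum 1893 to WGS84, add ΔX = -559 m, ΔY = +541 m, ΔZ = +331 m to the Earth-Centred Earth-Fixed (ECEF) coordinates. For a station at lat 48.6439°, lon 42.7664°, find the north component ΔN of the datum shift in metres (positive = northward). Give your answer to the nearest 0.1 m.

At φ = 48.6439°, λ = 42.7664°: sin φ = 0.750618, cos φ = 0.660737, sin λ = 0.679011, cos λ = 0.734128.
ΔN = −sin φ cos λ·ΔX − sin φ sin λ·ΔY + cos φ·ΔZ = −(0.750618)(0.734128)(-559) − (0.750618)(0.679011)(541) + (0.660737)(331) = 251.01 m.

ΔN = 251.0 m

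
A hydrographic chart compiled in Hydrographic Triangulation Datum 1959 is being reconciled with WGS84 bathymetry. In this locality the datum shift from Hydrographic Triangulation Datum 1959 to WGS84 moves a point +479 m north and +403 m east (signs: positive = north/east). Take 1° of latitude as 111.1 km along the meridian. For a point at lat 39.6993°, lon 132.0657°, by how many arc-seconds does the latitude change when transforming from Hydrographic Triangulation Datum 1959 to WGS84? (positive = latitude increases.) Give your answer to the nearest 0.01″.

1° of latitude = 111.1 km, so Δφ = 479.0 / 111100 = 0.0043114° = 15.521″.

Δφ = 15.52″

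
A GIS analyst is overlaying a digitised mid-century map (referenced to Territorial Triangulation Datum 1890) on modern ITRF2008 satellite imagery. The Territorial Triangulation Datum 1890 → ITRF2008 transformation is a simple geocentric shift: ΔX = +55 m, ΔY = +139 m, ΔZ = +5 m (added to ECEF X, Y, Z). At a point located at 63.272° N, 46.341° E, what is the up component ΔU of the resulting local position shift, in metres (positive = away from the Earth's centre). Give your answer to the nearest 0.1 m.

At φ = 63.272°, λ = 46.341°: sin φ = 0.893152, cos φ = 0.449756, sin λ = 0.723461, cos λ = 0.690365.
ΔU = cos φ cos λ·ΔX + cos φ sin λ·ΔY + sin φ·ΔZ = (0.449756)(0.690365)(55) + (0.449756)(0.723461)(139) + (0.893152)(5) = 66.77 m.

ΔU = 66.8 m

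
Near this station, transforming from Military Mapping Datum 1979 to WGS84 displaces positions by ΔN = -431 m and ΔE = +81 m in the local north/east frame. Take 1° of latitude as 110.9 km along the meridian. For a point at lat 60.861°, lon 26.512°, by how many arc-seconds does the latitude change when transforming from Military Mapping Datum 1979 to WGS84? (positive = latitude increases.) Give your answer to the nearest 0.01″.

1° of latitude = 110.9 km, so Δφ = -431.0 / 110900 = -0.0038864° = -13.991″.

Δφ = -13.99″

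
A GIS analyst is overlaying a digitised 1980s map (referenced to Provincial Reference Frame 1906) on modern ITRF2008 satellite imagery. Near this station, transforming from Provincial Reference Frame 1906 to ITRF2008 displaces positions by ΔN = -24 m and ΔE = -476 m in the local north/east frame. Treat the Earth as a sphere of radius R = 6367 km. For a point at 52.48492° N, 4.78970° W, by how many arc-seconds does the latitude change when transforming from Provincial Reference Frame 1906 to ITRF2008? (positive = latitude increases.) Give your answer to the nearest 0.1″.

On a sphere of radius R, 1 rad of latitude = R, so Δφ = ΔN / R = -24.0 / 6367000 = -3.7694e-06 rad = -0.778″.

Δφ = -0.8″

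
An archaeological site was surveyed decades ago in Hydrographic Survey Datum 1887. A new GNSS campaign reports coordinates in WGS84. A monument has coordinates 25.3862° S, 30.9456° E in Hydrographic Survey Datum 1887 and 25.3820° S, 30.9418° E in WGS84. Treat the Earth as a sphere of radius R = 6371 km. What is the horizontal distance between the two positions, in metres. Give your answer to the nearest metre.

603 m

Δφ = -25.3820° − -25.3862° = +0.0042°; Δλ = 30.9418° − 30.9456° = -0.0038°.
1° along a meridian = πR/180 = 111195 m.
ΔN = Δφ × 111195 = 467.0 m; ΔE = Δλ × 111195 × cos(-25.3862°) = -0.0038 × 111195 × 0.903439 = -381.7 m.
Distance = √(ΔE² + ΔN²) = √((-381.7)² + 467.0²) = 603.2 m.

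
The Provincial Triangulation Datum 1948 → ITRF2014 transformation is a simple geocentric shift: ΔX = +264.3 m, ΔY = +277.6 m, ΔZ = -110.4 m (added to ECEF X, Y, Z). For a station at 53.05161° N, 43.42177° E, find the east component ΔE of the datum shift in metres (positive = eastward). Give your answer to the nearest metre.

ΔE = 20 m

The local east axis at (φ, λ) is (−sin λ, cos λ, 0), so ΔE = −sin(43.42177°)·264.3 + cos(43.42177°)·277.6 = 19.95 m.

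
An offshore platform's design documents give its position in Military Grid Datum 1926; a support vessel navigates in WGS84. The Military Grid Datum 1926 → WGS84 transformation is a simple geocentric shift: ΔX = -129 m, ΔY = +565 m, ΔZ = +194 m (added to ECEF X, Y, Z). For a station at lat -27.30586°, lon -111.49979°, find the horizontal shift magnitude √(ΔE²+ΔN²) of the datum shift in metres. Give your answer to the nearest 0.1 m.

330.5 m

The local east axis at (φ, λ) is (−sin λ, cos λ, 0), so ΔE = −sin(-111.49979°)·(-129) + cos(-111.49979°)·565 = -327.10 m.
The local north axis is (−sin φ cos λ, −sin φ sin λ, cos φ), giving ΔN = 21.688 − 241.154 + 172.383 = -47.08 m.
Horizontal magnitude = √(ΔE² + ΔN²) = √((-327.10)² + (-47.08)²) = 330.47 m.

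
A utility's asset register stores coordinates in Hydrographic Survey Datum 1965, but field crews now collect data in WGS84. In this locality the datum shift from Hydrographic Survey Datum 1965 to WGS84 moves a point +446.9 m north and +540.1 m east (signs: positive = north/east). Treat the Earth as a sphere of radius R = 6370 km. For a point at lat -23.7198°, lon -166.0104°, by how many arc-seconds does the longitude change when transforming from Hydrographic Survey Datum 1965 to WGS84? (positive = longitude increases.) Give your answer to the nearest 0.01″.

At latitude -23.7198°, cos φ = 0.915524.
One radian of longitude at latitude φ spans R cos φ, so Δλ = ΔE / (R cos φ) = 540.1 / (6370000 × 0.915524) = 9.2612e-05 rad = 19.103″.

Δλ = 19.10″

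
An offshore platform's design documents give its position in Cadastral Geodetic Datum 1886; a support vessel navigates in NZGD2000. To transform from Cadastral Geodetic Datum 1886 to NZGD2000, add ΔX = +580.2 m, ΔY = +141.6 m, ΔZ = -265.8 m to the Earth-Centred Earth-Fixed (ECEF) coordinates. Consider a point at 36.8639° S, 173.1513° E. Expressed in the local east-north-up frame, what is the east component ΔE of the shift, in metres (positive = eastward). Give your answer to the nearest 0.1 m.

ΔE = -209.8 m

At φ = -36.8639°, λ = 173.1513°: sin φ = -0.599916, cos φ = 0.800063, sin λ = 0.119248, cos λ = -0.992865.
ΔE = −sin λ·ΔX + cos λ·ΔY = −(0.119248)·(580.2) + (-0.992865)·(141.6) = -209.78 m.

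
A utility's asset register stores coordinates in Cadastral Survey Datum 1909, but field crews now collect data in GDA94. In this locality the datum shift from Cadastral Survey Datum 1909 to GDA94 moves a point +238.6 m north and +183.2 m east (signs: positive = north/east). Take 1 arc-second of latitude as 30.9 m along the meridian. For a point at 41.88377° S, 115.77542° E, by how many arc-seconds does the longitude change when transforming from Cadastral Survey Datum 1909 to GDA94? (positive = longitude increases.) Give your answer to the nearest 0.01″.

At latitude -41.88377°, cos φ = 0.744501.
1″ of longitude at this latitude = 30.90 × cos φ = 23.0051 m, so Δλ = 183.2 / 23.0051 = 7.963″.

Δλ = 7.96″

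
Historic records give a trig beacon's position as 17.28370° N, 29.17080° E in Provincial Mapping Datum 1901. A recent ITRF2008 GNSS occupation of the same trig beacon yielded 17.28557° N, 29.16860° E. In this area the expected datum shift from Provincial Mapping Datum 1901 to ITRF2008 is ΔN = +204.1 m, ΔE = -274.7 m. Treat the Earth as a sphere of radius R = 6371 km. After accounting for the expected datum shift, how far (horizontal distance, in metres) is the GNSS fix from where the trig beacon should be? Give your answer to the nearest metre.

41 m

Observed coordinate differences: Δφ = +0.00187°, Δλ = -0.00220°.
Converting to metres (1° lat = 111195 m, cos φ = 0.954845): observed ΔN = 207.9 m, observed ΔE = -233.6 m.
Subtracting the expected shift leaves a residual of 207.9 − (204.1) = 3.8 m north and -233.6 − (-274.7) = 41.1 m east.
Residual distance = √(3.8² + 41.1²) = 41.3 m.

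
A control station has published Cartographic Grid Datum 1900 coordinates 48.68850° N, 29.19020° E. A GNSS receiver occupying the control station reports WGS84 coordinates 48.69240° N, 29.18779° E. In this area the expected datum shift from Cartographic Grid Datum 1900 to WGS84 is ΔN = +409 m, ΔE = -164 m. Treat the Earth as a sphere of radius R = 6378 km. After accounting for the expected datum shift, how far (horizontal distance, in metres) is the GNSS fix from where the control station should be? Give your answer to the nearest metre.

Observed coordinate differences: Δφ = +0.00390°, Δλ = -0.00241°.
Converting to metres (1° lat = 111317 m, cos φ = 0.660152): observed ΔN = 434.1 m, observed ΔE = -177.1 m.
Subtracting the expected shift leaves a residual of 434.1 − (409) = 25.1 m north and -177.1 − (-164) = -13.1 m east.
Residual distance = √(25.1² + (-13.1)²) = 28.3 m.

28 m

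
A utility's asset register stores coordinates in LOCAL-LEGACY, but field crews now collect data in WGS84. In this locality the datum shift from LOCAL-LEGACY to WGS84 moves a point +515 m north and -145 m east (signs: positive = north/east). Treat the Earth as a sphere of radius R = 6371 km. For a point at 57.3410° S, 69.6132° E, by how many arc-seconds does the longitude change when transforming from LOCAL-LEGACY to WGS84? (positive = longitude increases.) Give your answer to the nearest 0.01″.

Δλ = -8.70″

At latitude -57.3410°, cos φ = 0.539638.
One radian of longitude at latitude φ spans R cos φ, so Δλ = ΔE / (R cos φ) = -145.0 / (6371000 × 0.539638) = -4.2175e-05 rad = -8.699″.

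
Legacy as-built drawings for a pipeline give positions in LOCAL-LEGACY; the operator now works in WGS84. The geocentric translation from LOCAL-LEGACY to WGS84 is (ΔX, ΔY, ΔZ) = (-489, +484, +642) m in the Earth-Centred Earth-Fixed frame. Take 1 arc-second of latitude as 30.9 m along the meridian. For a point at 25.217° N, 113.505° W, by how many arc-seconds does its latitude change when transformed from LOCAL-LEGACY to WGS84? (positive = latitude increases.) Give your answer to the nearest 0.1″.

Δφ = 22.2″

sin φ = 0.426048, cos φ = 0.904701, sin λ = -0.917025, cos λ = -0.398829.
North component: ΔN = −sin φ cos λ·ΔX − sin φ sin λ·ΔY + cos φ·ΔZ = −(0.426048)(-0.398829)(-489) − (0.426048)(-0.917025)(484) + (0.904701)(642) = 686.82 m.
1° of latitude spans 3600 × 30.90 = 111240 m, so Δφ = 686.82 / 111240 × 3600 = 22.227″.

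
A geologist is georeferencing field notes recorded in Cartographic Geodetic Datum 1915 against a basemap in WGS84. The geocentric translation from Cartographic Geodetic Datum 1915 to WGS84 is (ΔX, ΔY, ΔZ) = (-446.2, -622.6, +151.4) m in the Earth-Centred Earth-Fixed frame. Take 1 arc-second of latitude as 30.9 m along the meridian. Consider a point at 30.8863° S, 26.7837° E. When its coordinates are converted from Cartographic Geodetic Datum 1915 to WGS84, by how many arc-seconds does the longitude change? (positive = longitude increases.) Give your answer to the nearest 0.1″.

sin φ = -0.513336, cos φ = 0.858188, sin λ = 0.450624, cos λ = 0.892714.
East component: ΔE = −sin λ·ΔX + cos λ·ΔY = −(0.450624)(-446.2) + (0.892714)(-622.6) = -354.74 m.
1° of latitude spans 3600 × 30.90 = 111240 m; at latitude φ, 1° of longitude spans that × cos φ = 95464.8 m, so Δλ = -354.74 / 95464.8 × 3600 = -13.377″.

Δλ = -13.4″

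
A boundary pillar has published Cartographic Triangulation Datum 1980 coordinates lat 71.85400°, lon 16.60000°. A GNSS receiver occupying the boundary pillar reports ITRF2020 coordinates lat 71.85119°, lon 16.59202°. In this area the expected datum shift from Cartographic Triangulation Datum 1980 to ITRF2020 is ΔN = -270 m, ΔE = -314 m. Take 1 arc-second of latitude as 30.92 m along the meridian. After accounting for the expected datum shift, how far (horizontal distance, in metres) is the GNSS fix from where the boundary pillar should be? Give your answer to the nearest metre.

57 m

Observed coordinate differences: Δφ = -0.00281°, Δλ = -0.00798°.
Converting to metres (1° lat = 111312 m, cos φ = 0.311439): observed ΔN = -312.8 m, observed ΔE = -276.6 m.
Subtracting the expected shift leaves a residual of -312.8 − (-270) = -42.8 m north and -276.6 − (-314) = 37.4 m east.
Residual distance = √((-42.8)² + 37.4²) = 56.8 m.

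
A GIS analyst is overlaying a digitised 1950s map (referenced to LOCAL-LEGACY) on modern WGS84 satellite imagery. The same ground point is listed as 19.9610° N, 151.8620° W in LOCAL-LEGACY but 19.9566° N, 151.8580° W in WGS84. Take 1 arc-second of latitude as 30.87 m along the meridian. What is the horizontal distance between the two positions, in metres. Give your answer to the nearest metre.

643 m

Δφ = 19.9566° − 19.9610° = -0.0044°; Δλ = -151.8580° − -151.8620° = +0.0040°.
1° of latitude = 3600 × 30.87 = 111132 m.
ΔN = Δφ × 111132 = -489.0 m; ΔE = Δλ × 111132 × cos(19.9610°) = +0.0040 × 111132 × 0.939925 = 417.8 m.
Distance = √(ΔE² + ΔN²) = √(417.8² + (-489.0)²) = 643.2 m.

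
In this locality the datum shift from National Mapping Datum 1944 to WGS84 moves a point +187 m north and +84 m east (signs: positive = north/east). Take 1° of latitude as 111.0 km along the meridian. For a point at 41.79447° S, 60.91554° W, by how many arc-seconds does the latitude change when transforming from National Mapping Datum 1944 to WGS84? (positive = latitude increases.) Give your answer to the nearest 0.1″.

1° of latitude = 111.0 km, so Δφ = 187.0 / 111000 = 0.0016847° = 6.065″.

Δφ = 6.1″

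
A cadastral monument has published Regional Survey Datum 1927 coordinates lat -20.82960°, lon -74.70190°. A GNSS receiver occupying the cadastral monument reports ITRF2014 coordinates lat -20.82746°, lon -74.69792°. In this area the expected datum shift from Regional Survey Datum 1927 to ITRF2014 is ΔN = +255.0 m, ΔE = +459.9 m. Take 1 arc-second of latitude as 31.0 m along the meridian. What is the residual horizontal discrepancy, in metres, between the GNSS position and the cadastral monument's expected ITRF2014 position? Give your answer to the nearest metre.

48 m

Observed coordinate differences: Δφ = +0.00214°, Δλ = +0.00398°.
Converting to metres (1° lat = 111600 m, cos φ = 0.934642): observed ΔN = 238.8 m, observed ΔE = 415.1 m.
Subtracting the expected shift leaves a residual of 238.8 − (255.0) = -16.2 m north and 415.1 − (459.9) = -44.8 m east.
Residual distance = √((-16.2)² + (-44.8)²) = 47.6 m.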